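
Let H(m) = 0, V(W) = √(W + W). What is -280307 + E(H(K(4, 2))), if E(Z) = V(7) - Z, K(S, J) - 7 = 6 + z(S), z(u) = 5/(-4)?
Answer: -280307 + √14 ≈ -2.8030e+5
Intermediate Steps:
z(u) = -5/4 (z(u) = 5*(-¼) = -5/4)
V(W) = √2*√W (V(W) = √(2*W) = √2*√W)
K(S, J) = 47/4 (K(S, J) = 7 + (6 - 5/4) = 7 + 19/4 = 47/4)
E(Z) = √14 - Z (E(Z) = √2*√7 - Z = √14 - Z)
-280307 + E(H(K(4, 2))) = -280307 + (√14 - 1*0) = -280307 + (√14 + 0) = -280307 + √14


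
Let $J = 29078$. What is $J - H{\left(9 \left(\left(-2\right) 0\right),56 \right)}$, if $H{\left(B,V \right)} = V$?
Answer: $29022$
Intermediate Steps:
$J - H{\left(9 \left(\left(-2\right) 0\right),56 \right)} = 29078 - 56 = 29022$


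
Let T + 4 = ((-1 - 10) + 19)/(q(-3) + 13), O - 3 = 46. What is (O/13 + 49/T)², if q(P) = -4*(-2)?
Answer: 93180409/976144 ≈ 95.458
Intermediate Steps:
q(P) = 8
O = 49 (O = 3 + 46 = 49)
T = -76/21 (T = -4 + ((-1 - 10) + 19)/(8 + 13) = -4 + (-11 + 19)/21 = -4 + 8*(1/21) = -4 + 8/21 = -76/21 ≈ -3.6190)
(O/13 + 49/T)² = (49/13 + 49/(-76/21))² = (49*(1/13) + 49*(-21/76))² = (49/13 - 1029/76)² = (-9653/988)² = 93180409/976144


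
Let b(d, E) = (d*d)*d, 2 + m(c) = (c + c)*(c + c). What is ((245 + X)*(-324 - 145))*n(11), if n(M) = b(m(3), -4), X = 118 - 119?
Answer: -4497792544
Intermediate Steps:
X = -1
m(c) = -2 + 4*c**2 (m(c) = -2 + (c + c)*(c + c) = -2 + (2*c)*(2*c) = -2 + 4*c**2)
b(d, E) = d**3 (b(d, E) = d**2*d = d**3)
n(M) = 39304 (n(M) = (-2 + 4*3**2)**3 = (-2 + 4*9)**3 = (-2 + 36)**3 = 34**3 = 39304)
((245 + X)*(-324 - 145))*n(11) = ((245 - 1)*(-324 - 145))*39304 = (244*(-469))*39304 = -114436*39304 = -4497792544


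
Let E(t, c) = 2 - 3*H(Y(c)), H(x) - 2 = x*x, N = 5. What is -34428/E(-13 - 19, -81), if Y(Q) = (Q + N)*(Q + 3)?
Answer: 8607/26355889 ≈ 0.00032657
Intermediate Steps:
Y(Q) = (3 + Q)*(5 + Q) (Y(Q) = (Q + 5)*(Q + 3) = (5 + Q)*(3 + Q) = (3 + Q)*(5 + Q))
H(x) = 2 + x² (H(x) = 2 + x*x = 2 + x²)
E(t, c) = -4 - 3*(15 + c² + 8*c)² (E(t, c) = 2 - 3*(2 + (15 + c² + 8*c)²) = 2 + (-6 - 3*(15 + c² + 8*c)²) = -4 - 3*(15 + c² + 8*c)²)
-34428/E(-13 - 19, -81) = -34428/(-4 - 3*(15 + (-81)² + 8*(-81))²) = -34428/(-4 - 3*(15 + 6561 - 648)²) = -34428/(-4 - 3*5928²) = -34428/(-4 - 3*35141184) = -34428/(-4 - 105423552) = -34428/(-105423556) = -34428*(-1/105423556) = 8607/26355889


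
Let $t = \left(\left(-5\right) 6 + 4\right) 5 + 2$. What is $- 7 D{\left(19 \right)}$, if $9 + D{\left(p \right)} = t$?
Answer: $959$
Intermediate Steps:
$t = -128$ ($t = \left(-30 + 4\right) 5 + 2 = \left(-26\right) 5 + 2 = -130 + 2 = -128$)
$D{\left(p \right)} = -137$ ($D{\left(p \right)} = -9 - 128 = -137$)
$- 7 D{\left(19 \right)} = \left(-7\right) \left(-137\right) = 959$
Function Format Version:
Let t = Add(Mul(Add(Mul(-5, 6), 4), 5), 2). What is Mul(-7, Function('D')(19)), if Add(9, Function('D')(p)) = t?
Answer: 959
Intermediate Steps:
t = -128 (t = Add(Mul(Add(-30, 4), 5), 2) = Add(Mul(-26, 5), 2) = Add(-130, 2) = -128)
Function('D')(p) = -137 (Function('D')(p) = Add(-9, -128) = -137)
Mul(-7, Function('D')(19)) = Mul(-7, -137) = 959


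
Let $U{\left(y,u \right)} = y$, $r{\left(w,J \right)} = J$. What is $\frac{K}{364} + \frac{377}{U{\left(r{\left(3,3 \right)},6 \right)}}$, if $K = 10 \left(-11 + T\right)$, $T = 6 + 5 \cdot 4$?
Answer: $\frac{68839}{546} \approx 126.08$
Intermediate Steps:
$T = 26$ ($T = 6 + 20 = 26$)
$K = 150$ ($K = 10 \left(-11 + 26\right) = 10 \cdot 15 = 150$)
$\frac{K}{364} + \frac{377}{U{\left(r{\left(3,3 \right)},6 \right)}} = \frac{150}{364} + \frac{377}{3} = 150 \cdot \frac{1}{364} + 377 \cdot \frac{1}{3} = \frac{75}{182} + \frac{377}{3} = \frac{68839}{546}$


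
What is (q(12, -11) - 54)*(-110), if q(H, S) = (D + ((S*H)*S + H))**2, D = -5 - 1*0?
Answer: -234148970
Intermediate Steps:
D = -5 (D = -5 + 0 = -5)
q(H, S) = (-5 + H + H*S**2)**2 (q(H, S) = (-5 + ((S*H)*S + H))**2 = (-5 + ((H*S)*S + H))**2 = (-5 + (H*S**2 + H))**2 = (-5 + (H + H*S**2))**2 = (-5 + H + H*S**2)**2)
(q(12, -11) - 54)*(-110) = ((-5 + 12 + 12*(-11)**2)**2 - 54)*(-110) = ((-5 + 12 + 12*121)**2 - 54)*(-110) = ((-5 + 12 + 1452)**2 - 54)*(-110) = (1459**2 - 54)*(-110) = (2128681 - 54)*(-110) = 2128627*(-110) = -234148970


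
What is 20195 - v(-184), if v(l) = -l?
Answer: 20011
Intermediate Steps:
20195 - v(-184) = 20195 - (-1)*(-184) = 20195 - 1*184 = 20195 - 184 = 20011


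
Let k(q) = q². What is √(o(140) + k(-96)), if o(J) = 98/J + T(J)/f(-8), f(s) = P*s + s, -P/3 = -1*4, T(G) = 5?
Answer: √623045670/260 ≈ 96.003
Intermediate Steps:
P = 12 (P = -(-3)*4 = -3*(-4) = 12)
f(s) = 13*s (f(s) = 12*s + s = 13*s)
o(J) = -5/104 + 98/J (o(J) = 98/J + 5/((13*(-8))) = 98/J + 5/(-104) = 98/J + 5*(-1/104) = 98/J - 5/104 = -5/104 + 98/J)
√(o(140) + k(-96)) = √((-5/104 + 98/140) + (-96)²) = √((-5/104 + 98*(1/140)) + 9216) = √((-5/104 + 7/10) + 9216) = √(339/520 + 9216) = √(4792659/520) = √623045670/260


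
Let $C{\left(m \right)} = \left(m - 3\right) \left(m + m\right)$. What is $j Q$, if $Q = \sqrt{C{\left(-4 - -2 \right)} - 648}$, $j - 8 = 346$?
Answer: $708 i \sqrt{157} \approx 8871.2 i$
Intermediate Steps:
$j = 354$ ($j = 8 + 346 = 354$)
$C{\left(m \right)} = 2 m \left(-3 + m\right)$ ($C{\left(m \right)} = \left(-3 + m\right) 2 m = 2 m \left(-3 + m\right)$)
$Q = 2 i \sqrt{157}$ ($Q = \sqrt{2 \left(-4 - -2\right) \left(-3 - 2\right) - 648} = \sqrt{2 \left(-4 + 2\right) \left(-3 + \left(-4 + 2\right)\right) - 648} = \sqrt{2 \left(-2\right) \left(-3 - 2\right) - 648} = \sqrt{2 \left(-2\right) \left(-5\right) - 648} = \sqrt{20 - 648} = \sqrt{-628} = 2 i \sqrt{157} \approx 25.06 i$)
$j Q = 354 \cdot 2 i \sqrt{157} = 708 i \sqrt{157}$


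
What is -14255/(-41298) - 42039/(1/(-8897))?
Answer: 15446318570189/41298 ≈ 3.7402e+8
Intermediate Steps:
-14255/(-41298) - 42039/(1/(-8897)) = -14255*(-1/41298) - 42039/(-1/8897) = 14255/41298 - 42039*(-8897) = 14255/41298 + 374020983 = 15446318570189/41298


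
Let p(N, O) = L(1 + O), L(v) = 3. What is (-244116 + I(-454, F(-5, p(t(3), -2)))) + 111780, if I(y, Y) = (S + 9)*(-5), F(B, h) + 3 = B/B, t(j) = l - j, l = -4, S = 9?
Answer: -132426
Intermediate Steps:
t(j) = -4 - j
p(N, O) = 3
F(B, h) = -2 (F(B, h) = -3 + B/B = -3 + 1 = -2)
I(y, Y) = -90 (I(y, Y) = (9 + 9)*(-5) = 18*(-5) = -90)
(-244116 + I(-454, F(-5, p(t(3), -2)))) + 111780 = (-244116 - 90) + 111780 = -244206 + 111780 = -132426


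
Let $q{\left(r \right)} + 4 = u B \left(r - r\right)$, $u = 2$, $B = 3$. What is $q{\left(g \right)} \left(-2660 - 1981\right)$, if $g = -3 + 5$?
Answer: $18564$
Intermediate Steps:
$g = 2$
$q{\left(r \right)} = -4$ ($q{\left(r \right)} = -4 + 2 \cdot 3 \left(r - r\right) = -4 + 6 \cdot 0 = -4 + 0 = -4$)
$q{\left(g \right)} \left(-2660 - 1981\right) = - 4 \left(-2660 - 1981\right) = \left(-4\right) \left(-4641\right) = 18564$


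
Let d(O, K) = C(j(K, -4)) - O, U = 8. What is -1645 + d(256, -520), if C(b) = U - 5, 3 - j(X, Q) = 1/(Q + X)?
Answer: -1898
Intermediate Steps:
j(X, Q) = 3 - 1/(Q + X)
C(b) = 3 (C(b) = 8 - 5 = 3)
d(O, K) = 3 - O
-1645 + d(256, -520) = -1645 + (3 - 1*256) = -1645 + (3 - 256) = -1645 - 253 = -1898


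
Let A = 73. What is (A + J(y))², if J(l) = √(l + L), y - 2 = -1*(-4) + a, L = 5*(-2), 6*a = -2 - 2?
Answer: (219 + I*√42)²/9 ≈ 5324.3 + 315.4*I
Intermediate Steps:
a = -⅔ (a = (-2 - 2)/6 = (⅙)*(-4) = -⅔ ≈ -0.66667)
L = -10
y = 16/3 (y = 2 + (-1*(-4) - ⅔) = 2 + (4 - ⅔) = 2 + 10/3 = 16/3 ≈ 5.3333)
J(l) = √(-10 + l) (J(l) = √(l - 10) = √(-10 + l))
(A + J(y))² = (73 + √(-10 + 16/3))² = (73 + √(-14/3))² = (73 + I*√42/3)²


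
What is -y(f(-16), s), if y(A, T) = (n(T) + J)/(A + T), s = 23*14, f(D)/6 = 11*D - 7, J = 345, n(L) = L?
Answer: 667/776 ≈ 0.85954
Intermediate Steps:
f(D) = -42 + 66*D (f(D) = 6*(11*D - 7) = 6*(-7 + 11*D) = -42 + 66*D)
s = 322
y(A, T) = (345 + T)/(A + T) (y(A, T) = (T + 345)/(A + T) = (345 + T)/(A + T))
-y(f(-16), s) = -(345 + 322)/((-42 + 66*(-16)) + 322) = -667/((-42 - 1056) + 322) = -667/(-1098 + 322) = -667/(-776) = -(-1)*667/776 = -1*(-667/776) = 667/776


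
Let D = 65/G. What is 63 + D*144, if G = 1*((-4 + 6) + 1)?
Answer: 3183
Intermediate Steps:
G = 3 (G = 1*(2 + 1) = 1*3 = 3)
D = 65/3 ≈ 21.667
63 + D*144 = 63 + (65/3)*144 = 63 + 3120 = 3183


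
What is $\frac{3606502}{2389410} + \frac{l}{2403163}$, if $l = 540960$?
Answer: $\frac{711399099959}{410152978845} \approx 1.7345$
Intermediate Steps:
$\frac{3606502}{2389410} + \frac{l}{2403163} = \frac{3606502}{2389410} + \frac{540960}{2403163} = 3606502 \cdot \frac{1}{2389410} + 540960 \cdot \frac{1}{2403163} = \frac{1803251}{1194705} + \frac{77280}{343309} = \frac{711399099959}{410152978845}$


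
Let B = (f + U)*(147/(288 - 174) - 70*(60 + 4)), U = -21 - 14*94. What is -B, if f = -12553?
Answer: -1181976495/19 ≈ -6.2209e+7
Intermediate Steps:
U = -1337 (U = -21 - 1316 = -1337)
B = 1181976495/19 (B = (-12553 - 1337)*(147/(288 - 174) - 70*(60 + 4)) = -13890*(147/114 - 70*64) = -13890*(147*(1/114) - 4480) = -13890*(49/38 - 4480) = -13890*(-170191/38) = 1181976495/19 ≈ 6.2209e+7)
-B = -1*1181976495/19 = -1181976495/19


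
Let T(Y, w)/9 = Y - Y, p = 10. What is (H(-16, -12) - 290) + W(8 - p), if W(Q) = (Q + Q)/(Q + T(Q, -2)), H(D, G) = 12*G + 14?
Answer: -418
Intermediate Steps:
T(Y, w) = 0 (T(Y, w) = 9*(Y - Y) = 9*0 = 0)
H(D, G) = 14 + 12*G
W(Q) = 2 (W(Q) = (Q + Q)/(Q + 0) = (2*Q)/Q = 2)
(H(-16, -12) - 290) + W(8 - p) = ((14 + 12*(-12)) - 290) + 2 = ((14 - 144) - 290) + 2 = (-130 - 290) + 2 = -420 + 2 = -418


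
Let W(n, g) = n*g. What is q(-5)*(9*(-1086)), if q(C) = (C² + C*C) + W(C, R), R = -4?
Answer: -684180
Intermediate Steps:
W(n, g) = g*n
q(C) = -4*C + 2*C² (q(C) = (C² + C*C) - 4*C = (C² + C²) - 4*C = 2*C² - 4*C = -4*C + 2*C²)
q(-5)*(9*(-1086)) = (2*(-5)*(-2 - 5))*(9*(-1086)) = (2*(-5)*(-7))*(-9774) = 70*(-9774) = -684180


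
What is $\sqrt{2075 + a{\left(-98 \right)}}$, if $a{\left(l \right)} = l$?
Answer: $\sqrt{1977} \approx 44.463$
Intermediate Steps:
$\sqrt{2075 + a{\left(-98 \right)}} = \sqrt{2075 - 98} = \sqrt{1977}$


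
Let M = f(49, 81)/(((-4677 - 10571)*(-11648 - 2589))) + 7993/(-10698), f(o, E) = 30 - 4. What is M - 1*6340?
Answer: -3681411847744435/580595907912 ≈ -6340.8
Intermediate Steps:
f(o, E) = 26
M = -433791582355/580595907912 (M = 26/(((-4677 - 10571)*(-11648 - 2589))) + 7993/(-10698) = 26/((-15248*(-14237))) + 7993*(-1/10698) = 26/217085776 - 7993/10698 = 26*(1/217085776) - 7993/10698 = 13/108542888 - 7993/10698 = -433791582355/580595907912 ≈ -0.74715)
M - 1*6340 = -433791582355/580595907912 - 1*6340 = -433791582355/580595907912 - 6340 = -3681411847744435/580595907912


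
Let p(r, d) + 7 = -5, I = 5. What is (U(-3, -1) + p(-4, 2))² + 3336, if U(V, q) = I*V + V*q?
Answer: 3912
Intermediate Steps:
p(r, d) = -12 (p(r, d) = -7 - 5 = -12)
U(V, q) = 5*V + V*q
(U(-3, -1) + p(-4, 2))² + 3336 = (-3*(5 - 1) - 12)² + 3336 = (-3*4 - 12)² + 3336 = (-12 - 12)² + 3336 = (-24)² + 3336 = 576 + 3336 = 3912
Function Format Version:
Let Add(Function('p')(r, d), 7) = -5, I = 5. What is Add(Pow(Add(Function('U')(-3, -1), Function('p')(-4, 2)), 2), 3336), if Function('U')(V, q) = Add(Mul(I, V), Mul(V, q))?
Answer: 3912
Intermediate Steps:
Function('p')(r, d) = -12 (Function('p')(r, d) = Add(-7, -5) = -12)
Function('U')(V, q) = Add(Mul(5, V), Mul(V, q))
Add(Pow(Add(Function('U')(-3, -1), Function('p')(-4, 2)), 2), 3336) = Add(Pow(Add(Mul(-3, Add(5, -1)), -12), 2), 3336) = Add(Pow(Add(Mul(-3, 4), -12), 2), 3336) = Add(Pow(Add(-12, -12), 2), 3336) = Add(Pow(-24, 2), 3336) = Add(576, 3336) = 3912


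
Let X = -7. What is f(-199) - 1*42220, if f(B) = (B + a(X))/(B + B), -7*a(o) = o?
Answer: -8401681/199 ≈ -42220.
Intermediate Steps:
a(o) = -o/7
f(B) = (1 + B)/(2*B) (f(B) = (B - 1/7*(-7))/(B + B) = (B + 1)/((2*B)) = (1 + B)*(1/(2*B)) = (1 + B)/(2*B))
f(-199) - 1*42220 = (1/2)*(1 - 199)/(-199) - 1*42220 = (1/2)*(-1/199)*(-198) - 42220 = 99/199 - 42220 = -8401681/199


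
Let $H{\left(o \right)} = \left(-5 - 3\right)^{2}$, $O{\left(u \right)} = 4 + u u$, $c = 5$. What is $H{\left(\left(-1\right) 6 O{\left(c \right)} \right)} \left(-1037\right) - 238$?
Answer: $-66606$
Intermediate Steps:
$O{\left(u \right)} = 4 + u^{2}$
$H{\left(o \right)} = 64$ ($H{\left(o \right)} = \left(-8\right)^{2} = 64$)
$H{\left(\left(-1\right) 6 O{\left(c \right)} \right)} \left(-1037\right) - 238 = 64 \left(-1037\right) - 238 = -66368 - 238 = -66606$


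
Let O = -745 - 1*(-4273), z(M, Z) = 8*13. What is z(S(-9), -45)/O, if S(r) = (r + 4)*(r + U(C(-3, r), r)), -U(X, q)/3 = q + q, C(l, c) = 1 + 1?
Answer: 13/441 ≈ 0.029478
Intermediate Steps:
C(l, c) = 2
U(X, q) = -6*q (U(X, q) = -3*(q + q) = -6*q)
S(r) = -5*r*(4 + r) (S(r) = (r + 4)*(r - 6*r) = (4 + r)*(-5*r) = -5*r*(4 + r))
z(M, Z) = 104
O = 3528 (O = -745 + 4273 = 3528)
z(S(-9), -45)/O = 104/3528 = 104*(1/3528) = 13/441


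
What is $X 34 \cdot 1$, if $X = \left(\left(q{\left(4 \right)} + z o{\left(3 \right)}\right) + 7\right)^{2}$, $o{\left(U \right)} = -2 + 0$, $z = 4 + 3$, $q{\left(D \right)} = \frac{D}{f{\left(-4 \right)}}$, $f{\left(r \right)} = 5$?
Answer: $\frac{32674}{25} \approx 1307.0$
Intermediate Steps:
$q{\left(D \right)} = \frac{D}{5}$
$z = 7$
$o{\left(U \right)} = -2$
$X = \frac{961}{25}$ ($X = \left(\left(\frac{1}{5} \cdot 4 + 7 \left(-2\right)\right) + 7\right)^{2} = \left(\left(\frac{4}{5} - 14\right) + 7\right)^{2} = \left(- \frac{66}{5} + 7\right)^{2} = \left(- \frac{31}{5}\right)^{2} = \frac{961}{25} \approx 38.44$)
$X 34 \cdot 1 = \frac{961 \cdot 34 \cdot 1}{25} = \frac{961}{25} \cdot 34 = \frac{32674}{25}$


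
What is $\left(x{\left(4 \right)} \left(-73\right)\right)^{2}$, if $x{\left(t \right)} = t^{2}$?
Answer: $1364224$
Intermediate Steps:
$\left(x{\left(4 \right)} \left(-73\right)\right)^{2} = \left(4^{2} \left(-73\right)\right)^{2} = \left(16 \left(-73\right)\right)^{2} = \left(-1168\right)^{2} = 1364224$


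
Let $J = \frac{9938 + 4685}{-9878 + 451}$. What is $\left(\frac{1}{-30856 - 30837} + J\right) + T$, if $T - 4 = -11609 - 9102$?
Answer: $- \frac{12043677363243}{581579911} \approx -20709.0$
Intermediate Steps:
$J = - \frac{14623}{9427}$ ($J = \frac{14623}{-9427} = 14623 \left(- \frac{1}{9427}\right) = - \frac{14623}{9427} \approx -1.5512$)
$T = -20707$ ($T = 4 - 20711 = -20707$)
$\left(\frac{1}{-30856 - 30837} + J\right) + T = \left(\frac{1}{-30856 - 30837} - \frac{14623}{9427}\right) - 20707 = \left(\frac{1}{-61693} - \frac{14623}{9427}\right) - 20707 = \left(- \frac{1}{61693} - \frac{14623}{9427}\right) - 20707 = - \frac{902146166}{581579911} - 20707 = - \frac{12043677363243}{581579911}$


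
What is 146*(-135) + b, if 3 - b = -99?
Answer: -19608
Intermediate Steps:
b = 102 (b = 3 - 1*(-99) = 3 + 99 = 102)
146*(-135) + b = 146*(-135) + 102 = -19710 + 102 = -19608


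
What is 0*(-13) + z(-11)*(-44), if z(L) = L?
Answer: 484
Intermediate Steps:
0*(-13) + z(-11)*(-44) = 0*(-13) - 11*(-44) = 0 + 484 = 484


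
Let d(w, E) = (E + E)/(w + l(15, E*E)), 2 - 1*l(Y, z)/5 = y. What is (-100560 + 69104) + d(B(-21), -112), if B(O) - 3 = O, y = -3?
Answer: -31488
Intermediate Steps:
B(O) = 3 + O
l(Y, z) = 25 (l(Y, z) = 10 - 5*(-3) = 10 + 15 = 25)
d(w, E) = 2*E/(25 + w) (d(w, E) = (E + E)/(w + 25) = (2*E)/(25 + w) = 2*E/(25 + w))
(-100560 + 69104) + d(B(-21), -112) = (-100560 + 69104) + 2*(-112)/(25 + (3 - 21)) = -31456 + 2*(-112)/(25 - 18) = -31456 + 2*(-112)/7 = -31456 + 2*(-112)*(⅐) = -31456 - 32 = -31488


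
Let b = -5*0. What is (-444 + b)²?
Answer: 197136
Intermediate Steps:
b = 0 (b = -1*0 = 0)
(-444 + b)² = (-444 + 0)² = (-444)² = 197136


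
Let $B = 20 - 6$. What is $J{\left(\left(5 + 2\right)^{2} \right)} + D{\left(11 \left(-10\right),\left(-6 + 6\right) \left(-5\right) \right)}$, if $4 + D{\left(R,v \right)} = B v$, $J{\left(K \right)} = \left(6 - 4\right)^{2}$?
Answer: $0$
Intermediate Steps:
$B = 14$ ($B = 20 - 6 = 14$)
$J{\left(K \right)} = 4$ ($J{\left(K \right)} = 2^{2} = 4$)
$D{\left(R,v \right)} = -4 + 14 v$
$J{\left(\left(5 + 2\right)^{2} \right)} + D{\left(11 \left(-10\right),\left(-6 + 6\right) \left(-5\right) \right)} = 4 - \left(4 - 14 \left(-6 + 6\right) \left(-5\right)\right) = 4 - \left(4 - 14 \cdot 0 \left(-5\right)\right) = 4 + \left(-4 + 14 \cdot 0\right) = 4 + \left(-4 + 0\right) = 4 - 4 = 0$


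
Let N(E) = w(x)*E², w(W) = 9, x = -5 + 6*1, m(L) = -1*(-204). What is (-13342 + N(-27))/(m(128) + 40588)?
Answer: -6781/40792 ≈ -0.16623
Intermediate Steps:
m(L) = 204
x = 1 (x = -5 + 6 = 1)
N(E) = 9*E²
(-13342 + N(-27))/(m(128) + 40588) = (-13342 + 9*(-27)²)/(204 + 40588) = (-13342 + 9*729)/40792 = (-13342 + 6561)*(1/40792) = -6781*1/40792 = -6781/40792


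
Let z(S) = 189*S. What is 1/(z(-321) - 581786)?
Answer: -1/642455 ≈ -1.5565e-6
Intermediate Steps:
1/(z(-321) - 581786) = 1/(189*(-321) - 581786) = 1/(-60669 - 581786) = 1/(-642455) = -1/642455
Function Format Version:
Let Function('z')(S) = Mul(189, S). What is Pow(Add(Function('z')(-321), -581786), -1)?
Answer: Rational(-1, 642455) ≈ -1.5565e-6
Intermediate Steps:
Pow(Add(Function('z')(-321), -581786), -1) = Pow(Add(Mul(189, -321), -581786), -1) = Pow(Add(-60669, -581786), -1) = Pow(-642455, -1) = Rational(-1, 642455)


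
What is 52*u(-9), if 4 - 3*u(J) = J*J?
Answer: -4004/3 ≈ -1334.7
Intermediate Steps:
u(J) = 4/3 - J²/3 (u(J) = 4/3 - J*J/3 = 4/3 - J²/3)
52*u(-9) = 52*(4/3 - ⅓*(-9)²) = 52*(4/3 - ⅓*81) = 52*(4/3 - 27) = 52*(-77/3) = -4004/3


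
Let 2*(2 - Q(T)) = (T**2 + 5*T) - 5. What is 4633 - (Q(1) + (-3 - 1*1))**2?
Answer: 18507/4 ≈ 4626.8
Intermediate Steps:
Q(T) = 9/2 - 5*T/2 - T**2/2 (Q(T) = 2 - ((T**2 + 5*T) - 5)/2 = 2 - (-5 + T**2 + 5*T)/2 = 2 + (5/2 - 5*T/2 - T**2/2) = 9/2 - 5*T/2 - T**2/2)
4633 - (Q(1) + (-3 - 1*1))**2 = 4633 - ((9/2 - 5/2*1 - 1/2*1**2) + (-3 - 1*1))**2 = 4633 - ((9/2 - 5/2 - 1/2*1) + (-3 - 1))**2 = 4633 - ((9/2 - 5/2 - 1/2) - 4)**2 = 4633 - (3/2 - 4)**2 = 4633 - (-5/2)**2 = 4633 - 1*25/4 = 4633 - 25/4 = 18507/4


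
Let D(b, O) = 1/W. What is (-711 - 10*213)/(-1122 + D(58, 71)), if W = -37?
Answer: 105117/41515 ≈ 2.5320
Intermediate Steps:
D(b, O) = -1/37 (D(b, O) = 1/(-37) = -1/37)
(-711 - 10*213)/(-1122 + D(58, 71)) = (-711 - 10*213)/(-1122 - 1/37) = (-711 - 2130)/(-41515/37) = -2841*(-37/41515) = 105117/41515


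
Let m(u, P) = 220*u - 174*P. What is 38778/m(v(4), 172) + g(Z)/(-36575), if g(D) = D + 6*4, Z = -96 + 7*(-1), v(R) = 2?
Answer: -37262521/28382200 ≈ -1.3129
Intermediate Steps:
m(u, P) = -174*P + 220*u
Z = -103 (Z = -96 - 7 = -103)
g(D) = 24 + D (g(D) = D + 24 = 24 + D)
38778/m(v(4), 172) + g(Z)/(-36575) = 38778/(-174*172 + 220*2) + (24 - 103)/(-36575) = 38778/(-29928 + 440) - 79*(-1/36575) = 38778/(-29488) + 79/36575 = 38778*(-1/29488) + 79/36575 = -19389/14744 + 79/36575 = -37262521/28382200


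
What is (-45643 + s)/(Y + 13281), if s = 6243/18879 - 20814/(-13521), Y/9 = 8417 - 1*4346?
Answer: -5056636232/5530697445 ≈ -0.91429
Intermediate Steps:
Y = 36639 (Y = 9*(8417 - 1*4346) = 9*(8417 - 4346) = 9*4071 = 36639)
s = 53039901/28362551 (s = 6243*(1/18879) - 20814*(-1/13521) = 2081/6293 + 6938/4507 = 53039901/28362551 ≈ 1.8701)
(-45643 + s)/(Y + 13281) = (-45643 + 53039901/28362551)/(36639 + 13281) = -1294498875392/28362551/49920 = -1294498875392/28362551*1/49920 = -5056636232/5530697445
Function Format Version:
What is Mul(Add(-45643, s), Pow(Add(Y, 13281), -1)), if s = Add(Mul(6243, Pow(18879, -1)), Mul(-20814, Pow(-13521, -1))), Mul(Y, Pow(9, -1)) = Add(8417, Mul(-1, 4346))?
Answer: Rational(-5056636232, 5530697445) ≈ -0.91429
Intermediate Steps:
Y = 36639 (Y = Mul(9, Add(8417, Mul(-1, 4346))) = Mul(9, Add(8417, -4346)) = Mul(9, 4071) = 36639)
s = Rational(53039901, 28362551) (s = Add(Mul(6243, Rational(1, 18879)), Mul(-20814, Rational(-1, 13521))) = Add(Rational(2081, 6293), Rational(6938, 4507)) = Rational(53039901, 28362551) ≈ 1.8701)
Mul(Add(-45643, s), Pow(Add(Y, 13281), -1)) = Mul(Add(-45643, Rational(53039901, 28362551)), Pow(Add(36639, 13281), -1)) = Mul(Rational(-1294498875392, 28362551), Pow(49920, -1)) = Mul(Rational(-1294498875392, 28362551), Rational(1, 49920)) = Rational(-5056636232, 5530697445)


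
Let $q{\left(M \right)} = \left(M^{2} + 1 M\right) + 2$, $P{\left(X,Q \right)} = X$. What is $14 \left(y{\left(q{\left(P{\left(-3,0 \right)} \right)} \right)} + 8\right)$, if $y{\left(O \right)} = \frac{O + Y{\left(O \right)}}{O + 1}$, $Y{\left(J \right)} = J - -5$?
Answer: $\frac{434}{3} \approx 144.67$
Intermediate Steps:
$Y{\left(J \right)} = 5 + J$ ($Y{\left(J \right)} = J + 5 = 5 + J$)
$q{\left(M \right)} = 2 + M + M^{2}$ ($q{\left(M \right)} = \left(M^{2} + M\right) + 2 = \left(M + M^{2}\right) + 2 = 2 + M + M^{2}$)
$y{\left(O \right)} = \frac{5 + 2 O}{1 + O}$ ($y{\left(O \right)} = \frac{O + \left(5 + O\right)}{O + 1} = \frac{5 + 2 O}{1 + O}$)
$14 \left(y{\left(q{\left(P{\left(-3,0 \right)} \right)} \right)} + 8\right) = 14 \left(\frac{5 + 2 \left(2 - 3 + \left(-3\right)^{2}\right)}{1 + \left(2 - 3 + \left(-3\right)^{2}\right)} + 8\right) = 14 \left(\frac{5 + 2 \left(2 - 3 + 9\right)}{1 + \left(2 - 3 + 9\right)} + 8\right) = 14 \left(\frac{5 + 2 \cdot 8}{1 + 8} + 8\right) = 14 \left(\frac{5 + 16}{9} + 8\right) = 14 \left(\frac{1}{9} \cdot 21 + 8\right) = 14 \left(\frac{7}{3} + 8\right) = 14 \cdot \frac{31}{3} = \frac{434}{3}$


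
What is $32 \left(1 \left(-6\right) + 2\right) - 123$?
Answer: $-251$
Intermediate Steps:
$32 \left(1 \left(-6\right) + 2\right) - 123 = 32 \left(-6 + 2\right) - 123 = 32 \left(-4\right) - 123 = -128 - 123 = -251$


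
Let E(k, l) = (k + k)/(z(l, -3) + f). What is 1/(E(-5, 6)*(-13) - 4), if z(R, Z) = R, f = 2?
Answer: 4/49 ≈ 0.081633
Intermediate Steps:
E(k, l) = 2*k/(2 + l) (E(k, l) = (k + k)/(l + 2) = (2*k)/(2 + l) = 2*k/(2 + l))
1/(E(-5, 6)*(-13) - 4) = 1/((2*(-5)/(2 + 6))*(-13) - 4) = 1/((2*(-5)/8)*(-13) - 4) = 1/((2*(-5)*(1/8))*(-13) - 4) = 1/(-5/4*(-13) - 4) = 1/(65/4 - 4) = 1/(49/4) = 4/49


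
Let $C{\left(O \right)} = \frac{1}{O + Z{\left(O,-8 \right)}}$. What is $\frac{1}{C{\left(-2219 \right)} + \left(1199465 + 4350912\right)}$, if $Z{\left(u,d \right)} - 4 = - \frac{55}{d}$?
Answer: $\frac{17665}{98047409697} \approx 1.8017 \cdot 10^{-7}$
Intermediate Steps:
$Z{\left(u,d \right)} = 4 - \frac{55}{d}$
$C{\left(O \right)} = \frac{1}{\frac{87}{8} + O}$ ($C{\left(O \right)} = \frac{1}{O - \left(-4 + \frac{55}{-8}\right)} = \frac{1}{O + \left(4 - - \frac{55}{8}\right)} = \frac{1}{O + \left(4 + \frac{55}{8}\right)} = \frac{1}{O + \frac{87}{8}} = \frac{1}{\frac{87}{8} + O}$)
$\frac{1}{C{\left(-2219 \right)} + \left(1199465 + 4350912\right)} = \frac{1}{\frac{8}{87 + 8 \left(-2219\right)} + \left(1199465 + 4350912\right)} = \frac{1}{\frac{8}{87 - 17752} + 5550377} = \frac{1}{\frac{8}{-17665} + 5550377} = \frac{1}{8 \left(- \frac{1}{17665}\right) + 5550377} = \frac{1}{- \frac{8}{17665} + 5550377} = \frac{1}{\frac{98047409697}{17665}} = \frac{17665}{98047409697}$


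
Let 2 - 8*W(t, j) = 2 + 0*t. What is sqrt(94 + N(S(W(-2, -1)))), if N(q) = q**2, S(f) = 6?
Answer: sqrt(130) ≈ 11.402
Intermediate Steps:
W(t, j) = 0 (W(t, j) = 1/4 - (2 + 0*t)/8 = 1/4 - (2 + 0)/8 = 1/4 - 1/8*2 = 1/4 - 1/4 = 0)
sqrt(94 + N(S(W(-2, -1)))) = sqrt(94 + 6**2) = sqrt(94 + 36) = sqrt(130)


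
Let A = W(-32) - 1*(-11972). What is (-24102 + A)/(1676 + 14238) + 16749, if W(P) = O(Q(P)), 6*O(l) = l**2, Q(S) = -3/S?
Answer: 545856421891/32591872 ≈ 16748.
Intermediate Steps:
O(l) = l**2/6
W(P) = 3/(2*P**2) (W(P) = (-3/P)**2/6 = (9/P**2)/6 = 3/(2*P**2))
A = 24518659/2048 (A = (3/2)/(-32)**2 - 1*(-11972) = (3/2)*(1/1024) + 11972 = 3/2048 + 11972 = 24518659/2048 ≈ 11972.)
(-24102 + A)/(1676 + 14238) + 16749 = (-24102 + 24518659/2048)/(1676 + 14238) + 16749 = -24842237/2048/15914 + 16749 = -24842237/2048*1/15914 + 16749 = -24842237/32591872 + 16749 = 545856421891/32591872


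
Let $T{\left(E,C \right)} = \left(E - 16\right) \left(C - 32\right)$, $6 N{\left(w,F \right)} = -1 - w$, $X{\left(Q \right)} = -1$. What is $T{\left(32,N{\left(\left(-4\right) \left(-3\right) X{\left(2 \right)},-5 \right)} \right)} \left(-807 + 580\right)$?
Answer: $\frac{328696}{3} \approx 1.0957 \cdot 10^{5}$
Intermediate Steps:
$N{\left(w,F \right)} = - \frac{1}{6} - \frac{w}{6}$ ($N{\left(w,F \right)} = \frac{-1 - w}{6} = - \frac{1}{6} - \frac{w}{6}$)
$T{\left(E,C \right)} = \left(-32 + C\right) \left(-16 + E\right)$ ($T{\left(E,C \right)} = \left(-16 + E\right) \left(-32 + C\right) = \left(-32 + C\right) \left(-16 + E\right)$)
$T{\left(32,N{\left(\left(-4\right) \left(-3\right) X{\left(2 \right)},-5 \right)} \right)} \left(-807 + 580\right) = \left(512 - 1024 - 16 \left(- \frac{1}{6} - \frac{\left(-4\right) \left(-3\right) \left(-1\right)}{6}\right) + \left(- \frac{1}{6} - \frac{\left(-4\right) \left(-3\right) \left(-1\right)}{6}\right) 32\right) \left(-807 + 580\right) = \left(512 - 1024 - 16 \left(- \frac{1}{6} - \frac{12 \left(-1\right)}{6}\right) + \left(- \frac{1}{6} - \frac{12 \left(-1\right)}{6}\right) 32\right) \left(-227\right) = \left(512 - 1024 - 16 \left(- \frac{1}{6} - -2\right) + \left(- \frac{1}{6} - -2\right) 32\right) \left(-227\right) = \left(512 - 1024 - 16 \left(- \frac{1}{6} + 2\right) + \left(- \frac{1}{6} + 2\right) 32\right) \left(-227\right) = \left(512 - 1024 - \frac{88}{3} + \frac{11}{6} \cdot 32\right) \left(-227\right) = \left(512 - 1024 - \frac{88}{3} + \frac{176}{3}\right) \left(-227\right) = \left(- \frac{1448}{3}\right) \left(-227\right) = \frac{328696}{3}$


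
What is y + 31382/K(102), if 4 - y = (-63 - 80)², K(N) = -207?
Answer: -4263497/207 ≈ -20597.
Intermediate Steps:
y = -20445 (y = 4 - (-63 - 80)² = 4 - 1*(-143)² = 4 - 1*20449 = 4 - 20449 = -20445)
y + 31382/K(102) = -20445 + 31382/(-207) = -20445 + 31382*(-1/207) = -20445 - 31382/207 = -4263497/207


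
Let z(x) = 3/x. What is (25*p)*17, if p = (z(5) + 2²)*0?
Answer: 0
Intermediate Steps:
p = 0 (p = (3/5 + 2²)*0 = (3*(⅕) + 4)*0 = (⅗ + 4)*0 = (23/5)*0 = 0)
(25*p)*17 = (25*0)*17 = 0*17 = 0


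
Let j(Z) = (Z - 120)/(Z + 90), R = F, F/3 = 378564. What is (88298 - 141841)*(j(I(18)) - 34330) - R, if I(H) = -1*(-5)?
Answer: 34904145951/19 ≈ 1.8371e+9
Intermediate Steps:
F = 1135692 (F = 3*378564 = 1135692)
I(H) = 5
R = 1135692
j(Z) = (-120 + Z)/(90 + Z)
(88298 - 141841)*(j(I(18)) - 34330) - R = (88298 - 141841)*((-120 + 5)/(90 + 5) - 34330) - 1*1135692 = -53543*(-115/95 - 34330) - 1135692 = -53543*((1/95)*(-115) - 34330) - 1135692 = -53543*(-23/19 - 34330) - 1135692 = -53543*(-652293/19) - 1135692 = 34925724099/19 - 1135692 = 34904145951/19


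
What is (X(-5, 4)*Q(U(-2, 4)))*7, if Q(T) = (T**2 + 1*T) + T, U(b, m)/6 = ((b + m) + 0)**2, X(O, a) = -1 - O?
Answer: 17472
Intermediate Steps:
U(b, m) = 6*(b + m)**2 (U(b, m) = 6*((b + m) + 0)**2 = 6*(b + m)**2)
Q(T) = T**2 + 2*T (Q(T) = (T**2 + T) + T = (T + T**2) + T = T**2 + 2*T)
(X(-5, 4)*Q(U(-2, 4)))*7 = ((-1 - 1*(-5))*((6*(-2 + 4)**2)*(2 + 6*(-2 + 4)**2)))*7 = ((-1 + 5)*((6*2**2)*(2 + 6*2**2)))*7 = (4*((6*4)*(2 + 6*4)))*7 = (4*(24*(2 + 24)))*7 = (4*(24*26))*7 = (4*624)*7 = 2496*7 = 17472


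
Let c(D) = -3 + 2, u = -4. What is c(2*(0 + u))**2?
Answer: 1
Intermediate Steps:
c(D) = -1
c(2*(0 + u))**2 = (-1)**2 = 1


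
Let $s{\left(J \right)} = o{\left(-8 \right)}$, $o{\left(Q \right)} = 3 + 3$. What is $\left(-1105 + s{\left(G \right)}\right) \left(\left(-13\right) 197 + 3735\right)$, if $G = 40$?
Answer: $-1290226$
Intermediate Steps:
$o{\left(Q \right)} = 6$
$s{\left(J \right)} = 6$
$\left(-1105 + s{\left(G \right)}\right) \left(\left(-13\right) 197 + 3735\right) = \left(-1105 + 6\right) \left(\left(-13\right) 197 + 3735\right) = - 1099 \left(-2561 + 3735\right) = \left(-1099\right) 1174 = -1290226$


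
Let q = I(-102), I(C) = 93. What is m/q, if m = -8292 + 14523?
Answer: 67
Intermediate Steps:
q = 93
m = 6231
m/q = 6231/93 = 6231*(1/93) = 67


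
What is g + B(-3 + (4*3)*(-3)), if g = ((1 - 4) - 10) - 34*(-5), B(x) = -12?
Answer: 145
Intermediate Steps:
g = 157 (g = (-3 - 10) + 170 = -13 + 170 = 157)
g + B(-3 + (4*3)*(-3)) = 157 - 12 = 145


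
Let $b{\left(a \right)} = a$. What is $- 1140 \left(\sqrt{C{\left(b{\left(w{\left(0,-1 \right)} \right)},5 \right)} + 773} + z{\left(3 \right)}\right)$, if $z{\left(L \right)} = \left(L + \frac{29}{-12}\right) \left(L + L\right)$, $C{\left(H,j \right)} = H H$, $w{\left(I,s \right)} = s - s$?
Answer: $-3990 - 1140 \sqrt{773} \approx -35685.0$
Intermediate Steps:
$w{\left(I,s \right)} = 0$
$C{\left(H,j \right)} = H^{2}$
$z{\left(L \right)} = 2 L \left(- \frac{29}{12} + L\right)$ ($z{\left(L \right)} = \left(L + 29 \left(- \frac{1}{12}\right)\right) 2 L = \left(L - \frac{29}{12}\right) 2 L = \left(- \frac{29}{12} + L\right) 2 L = 2 L \left(- \frac{29}{12} + L\right)$)
$- 1140 \left(\sqrt{C{\left(b{\left(w{\left(0,-1 \right)} \right)},5 \right)} + 773} + z{\left(3 \right)}\right) = - 1140 \left(\sqrt{0^{2} + 773} + \frac{1}{6} \cdot 3 \left(-29 + 12 \cdot 3\right)\right) = - 1140 \left(\sqrt{0 + 773} + \frac{1}{6} \cdot 3 \left(-29 + 36\right)\right) = - 1140 \left(\sqrt{773} + \frac{1}{6} \cdot 3 \cdot 7\right) = - 1140 \left(\sqrt{773} + \frac{7}{2}\right) = - 1140 \left(\frac{7}{2} + \sqrt{773}\right) = -3990 - 1140 \sqrt{773}$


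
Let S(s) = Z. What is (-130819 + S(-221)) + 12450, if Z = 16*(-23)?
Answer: -118737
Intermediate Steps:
Z = -368
S(s) = -368
(-130819 + S(-221)) + 12450 = (-130819 - 368) + 12450 = -131187 + 12450 = -118737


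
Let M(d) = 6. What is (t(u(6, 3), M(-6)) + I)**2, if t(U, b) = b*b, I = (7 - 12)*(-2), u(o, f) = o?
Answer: 2116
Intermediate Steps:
I = 10 (I = -5*(-2) = 10)
t(U, b) = b**2
(t(u(6, 3), M(-6)) + I)**2 = (6**2 + 10)**2 = (36 + 10)**2 = 46**2 = 2116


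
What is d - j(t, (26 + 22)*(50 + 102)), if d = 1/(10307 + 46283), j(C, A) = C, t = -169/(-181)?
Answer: -9563529/10242790 ≈ -0.93368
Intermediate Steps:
t = 169/181 (t = -169*(-1/181) = 169/181 ≈ 0.93370)
d = 1/56590 ≈ 1.7671e-5
d - j(t, (26 + 22)*(50 + 102)) = 1/56590 - 1*169/181 = 1/56590 - 169/181 = -9563529/10242790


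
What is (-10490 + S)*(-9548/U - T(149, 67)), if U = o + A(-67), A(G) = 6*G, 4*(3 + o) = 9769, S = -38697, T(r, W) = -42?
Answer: -14956094342/8149 ≈ -1.8353e+6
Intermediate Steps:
o = 9757/4 (o = -3 + (¼)*9769 = -3 + 9769/4 = 9757/4 ≈ 2439.3)
U = 8149/4 (U = 9757/4 + 6*(-67) = 9757/4 - 402 = 8149/4 ≈ 2037.3)
(-10490 + S)*(-9548/U - T(149, 67)) = (-10490 - 38697)*(-9548/8149/4 - 1*(-42)) = -49187*(-9548*4/8149 + 42) = -49187*(-38192/8149 + 42) = -49187*304066/8149 = -14956094342/8149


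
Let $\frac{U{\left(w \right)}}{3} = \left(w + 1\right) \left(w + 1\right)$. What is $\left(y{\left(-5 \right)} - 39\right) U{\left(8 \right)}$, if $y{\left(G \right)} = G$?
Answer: $-10692$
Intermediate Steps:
$U{\left(w \right)} = 3 \left(1 + w\right)^{2}$ ($U{\left(w \right)} = 3 \left(w + 1\right) \left(w + 1\right) = 3 \left(1 + w\right) \left(1 + w\right) = 3 \left(1 + w\right)^{2}$)
$\left(y{\left(-5 \right)} - 39\right) U{\left(8 \right)} = \left(-5 - 39\right) 3 \left(1 + 8\right)^{2} = - 44 \cdot 3 \cdot 9^{2} = - 44 \cdot 3 \cdot 81 = \left(-44\right) 243 = -10692$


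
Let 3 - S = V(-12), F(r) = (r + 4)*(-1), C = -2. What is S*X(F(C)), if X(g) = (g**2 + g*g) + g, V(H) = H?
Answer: 90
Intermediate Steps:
F(r) = -4 - r (F(r) = (4 + r)*(-1) = -4 - r)
X(g) = g + 2*g**2 (X(g) = (g**2 + g**2) + g = 2*g**2 + g = g + 2*g**2)
S = 15 (S = 3 - 1*(-12) = 3 + 12 = 15)
S*X(F(C)) = 15*((-4 - 1*(-2))*(1 + 2*(-4 - 1*(-2)))) = 15*((-4 + 2)*(1 + 2*(-4 + 2))) = 15*(-2*(1 + 2*(-2))) = 15*(-2*(1 - 4)) = 15*(-2*(-3)) = 15*6 = 90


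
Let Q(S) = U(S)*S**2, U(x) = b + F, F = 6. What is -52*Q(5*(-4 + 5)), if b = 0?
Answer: -7800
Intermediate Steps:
U(x) = 6 (U(x) = 0 + 6 = 6)
Q(S) = 6*S**2
-52*Q(5*(-4 + 5)) = -312*(5*(-4 + 5))**2 = -312*(5*1)**2 = -312*5**2 = -312*25 = -52*150 = -7800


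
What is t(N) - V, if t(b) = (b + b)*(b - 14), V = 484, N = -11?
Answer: 66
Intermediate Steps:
t(b) = 2*b*(-14 + b) (t(b) = (2*b)*(-14 + b) = 2*b*(-14 + b))
t(N) - V = 2*(-11)*(-14 - 11) - 1*484 = 2*(-11)*(-25) - 484 = 550 - 484 = 66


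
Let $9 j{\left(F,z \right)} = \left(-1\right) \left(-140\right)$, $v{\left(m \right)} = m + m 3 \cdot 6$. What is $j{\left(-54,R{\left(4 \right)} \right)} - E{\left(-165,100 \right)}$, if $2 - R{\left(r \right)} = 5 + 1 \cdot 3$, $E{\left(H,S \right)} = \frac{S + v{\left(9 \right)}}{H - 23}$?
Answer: $\frac{28759}{1692} \approx 16.997$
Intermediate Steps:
$v{\left(m \right)} = 19 m$ ($v{\left(m \right)} = m + m 18 = m + 18 m = 19 m$)
$E{\left(H,S \right)} = \frac{171 + S}{-23 + H}$ ($E{\left(H,S \right)} = \frac{S + 19 \cdot 9}{H - 23} = \frac{S + 171}{-23 + H} = \frac{171 + S}{-23 + H}$)
$R{\left(r \right)} = -6$ ($R{\left(r \right)} = 2 - \left(5 + 1 \cdot 3\right) = 2 - \left(5 + 3\right) = 2 - 8 = -6$)
$j{\left(F,z \right)} = \frac{140}{9}$ ($j{\left(F,z \right)} = \frac{\left(-1\right) \left(-140\right)}{9} = \frac{1}{9} \cdot 140 = \frac{140}{9}$)
$j{\left(-54,R{\left(4 \right)} \right)} - E{\left(-165,100 \right)} = \frac{140}{9} - \frac{171 + 100}{-23 - 165} = \frac{140}{9} - \frac{1}{-188} \cdot 271 = \frac{140}{9} - \left(- \frac{1}{188}\right) 271 = \frac{140}{9} - - \frac{271}{188} = \frac{140}{9} + \frac{271}{188} = \frac{28759}{1692}$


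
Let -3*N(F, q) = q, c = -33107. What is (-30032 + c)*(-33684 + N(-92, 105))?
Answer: 2128983941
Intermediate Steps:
N(F, q) = -q/3
(-30032 + c)*(-33684 + N(-92, 105)) = (-30032 - 33107)*(-33684 - 1/3*105) = -63139*(-33684 - 35) = -63139*(-33719) = 2128983941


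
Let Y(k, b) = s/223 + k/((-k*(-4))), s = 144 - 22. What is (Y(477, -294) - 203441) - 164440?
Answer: -328149141/892 ≈ -3.6788e+5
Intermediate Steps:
s = 122
Y(k, b) = 711/892 (Y(k, b) = 122/223 + k/((-k*(-4))) = 122*(1/223) + k/((4*k)) = 122/223 + k*(1/(4*k)) = 122/223 + ¼ = 711/892)
(Y(477, -294) - 203441) - 164440 = (711/892 - 203441) - 164440 = -181468661/892 - 164440 = -328149141/892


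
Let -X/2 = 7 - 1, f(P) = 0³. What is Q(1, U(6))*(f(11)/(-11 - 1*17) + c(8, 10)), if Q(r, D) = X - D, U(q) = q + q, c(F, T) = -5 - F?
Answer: 312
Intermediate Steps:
f(P) = 0
U(q) = 2*q
X = -12 (X = -2*(7 - 1) = -2*6 = -12)
Q(r, D) = -12 - D
Q(1, U(6))*(f(11)/(-11 - 1*17) + c(8, 10)) = (-12 - 2*6)*(0/(-11 - 1*17) + (-5 - 1*8)) = (-12 - 1*12)*(0/(-11 - 17) + (-5 - 8)) = (-12 - 12)*(0/(-28) - 13) = -24*(0*(-1/28) - 13) = -24*(0 - 13) = -24*(-13) = 312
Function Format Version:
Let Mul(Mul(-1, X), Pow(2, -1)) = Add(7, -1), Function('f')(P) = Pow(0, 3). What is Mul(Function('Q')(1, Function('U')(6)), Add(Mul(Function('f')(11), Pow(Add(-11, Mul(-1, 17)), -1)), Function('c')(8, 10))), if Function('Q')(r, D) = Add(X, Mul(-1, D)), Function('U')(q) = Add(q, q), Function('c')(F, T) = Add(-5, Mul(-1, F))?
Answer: 312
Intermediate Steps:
Function('f')(P) = 0
Function('U')(q) = Mul(2, q)
X = -12 (X = Mul(-2, Add(7, -1)) = Mul(-2, 6) = -12)
Function('Q')(r, D) = Add(-12, Mul(-1, D))
Mul(Function('Q')(1, Function('U')(6)), Add(Mul(Function('f')(11), Pow(Add(-11, Mul(-1, 17)), -1)), Function('c')(8, 10))) = Mul(Add(-12, Mul(-1, Mul(2, 6))), Add(Mul(0, Pow(Add(-11, Mul(-1, 17)), -1)), Add(-5, Mul(-1, 8)))) = Mul(Add(-12, Mul(-1, 12)), Add(Mul(0, Pow(Add(-11, -17), -1)), Add(-5, -8))) = Mul(Add(-12, -12), Add(Mul(0, Pow(-28, -1)), -13)) = Mul(-24, Add(Mul(0, Rational(-1, 28)), -13)) = Mul(-24, Add(0, -13)) = Mul(-24, -13) = 312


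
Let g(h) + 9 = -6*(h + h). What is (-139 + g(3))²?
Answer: 33856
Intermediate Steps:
g(h) = -9 - 12*h (g(h) = -9 - 6*(h + h) = -9 - 12*h)
(-139 + g(3))² = (-139 + (-9 - 12*3))² = (-139 + (-9 - 36))² = (-139 - 45)² = (-184)² = 33856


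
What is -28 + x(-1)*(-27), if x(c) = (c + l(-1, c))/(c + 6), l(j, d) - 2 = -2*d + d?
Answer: -194/5 ≈ -38.800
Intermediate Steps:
l(j, d) = 2 - d (l(j, d) = 2 + (-2*d + d) = 2 - d)
x(c) = 2/(6 + c) (x(c) = (c + (2 - c))/(c + 6) = 2/(6 + c))
-28 + x(-1)*(-27) = -28 + (2/(6 - 1))*(-27) = -28 + (2/5)*(-27) = -28 + (2*(⅕))*(-27) = -28 + (⅖)*(-27) = -28 - 54/5 = -194/5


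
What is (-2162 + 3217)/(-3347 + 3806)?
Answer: 1055/459 ≈ 2.2985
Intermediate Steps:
(-2162 + 3217)/(-3347 + 3806) = 1055/459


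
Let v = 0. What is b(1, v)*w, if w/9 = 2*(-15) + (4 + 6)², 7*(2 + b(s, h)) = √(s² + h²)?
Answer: -1170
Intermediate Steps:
b(s, h) = -2 + √(h² + s²)/7 (b(s, h) = -2 + √(s² + h²)/7 = -2 + √(h² + s²)/7)
w = 630 (w = 9*(2*(-15) + (4 + 6)²) = 9*(-30 + 10²) = 9*(-30 + 100) = 9*70 = 630)
b(1, v)*w = (-2 + √(0² + 1²)/7)*630 = (-2 + √(0 + 1)/7)*630 = (-2 + √1/7)*630 = (-2 + (⅐)*1)*630 = (-2 + ⅐)*630 = -13/7*630 = -1170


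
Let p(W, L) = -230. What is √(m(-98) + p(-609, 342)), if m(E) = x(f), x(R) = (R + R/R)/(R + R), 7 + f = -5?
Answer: I*√33054/12 ≈ 15.151*I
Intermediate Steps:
f = -12 (f = -7 - 5 = -12)
x(R) = (1 + R)/(2*R) (x(R) = (R + 1)/((2*R)) = (1 + R)*(1/(2*R)) = (1 + R)/(2*R))
m(E) = 11/24 (m(E) = (½)*(1 - 12)/(-12) = (½)*(-1/12)*(-11) = 11/24)
√(m(-98) + p(-609, 342)) = √(11/24 - 230) = √(-5509/24) = I*√33054/12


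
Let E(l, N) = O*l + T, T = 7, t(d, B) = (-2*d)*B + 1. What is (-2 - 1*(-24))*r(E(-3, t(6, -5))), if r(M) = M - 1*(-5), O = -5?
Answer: 594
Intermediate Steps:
t(d, B) = 1 - 2*B*d (t(d, B) = -2*B*d + 1 = 1 - 2*B*d)
E(l, N) = 7 - 5*l (E(l, N) = -5*l + 7 = 7 - 5*l)
r(M) = 5 + M (r(M) = M + 5 = 5 + M)
(-2 - 1*(-24))*r(E(-3, t(6, -5))) = (-2 - 1*(-24))*(5 + (7 - 5*(-3))) = (-2 + 24)*(5 + (7 + 15)) = 22*(5 + 22) = 22*27 = 594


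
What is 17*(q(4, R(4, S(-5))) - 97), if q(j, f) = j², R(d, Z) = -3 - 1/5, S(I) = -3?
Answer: -1377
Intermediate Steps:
R(d, Z) = -16/5 (R(d, Z) = -3 - 1/5 = -3 - 1*⅕ = -3 - ⅕ = -16/5)
17*(q(4, R(4, S(-5))) - 97) = 17*(4² - 97) = 17*(16 - 97) = 17*(-81) = -1377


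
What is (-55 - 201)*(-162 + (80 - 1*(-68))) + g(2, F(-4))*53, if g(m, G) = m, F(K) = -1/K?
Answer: 3690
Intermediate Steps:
(-55 - 201)*(-162 + (80 - 1*(-68))) + g(2, F(-4))*53 = (-55 - 201)*(-162 + (80 - 1*(-68))) + 2*53 = -256*(-162 + (80 + 68)) + 106 = -256*(-162 + 148) + 106 = -256*(-14) + 106 = 3584 + 106 = 3690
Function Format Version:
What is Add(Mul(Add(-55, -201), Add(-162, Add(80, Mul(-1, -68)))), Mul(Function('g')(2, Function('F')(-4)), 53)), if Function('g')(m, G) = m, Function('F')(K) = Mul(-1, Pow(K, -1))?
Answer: 3690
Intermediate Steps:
Add(Mul(Add(-55, -201), Add(-162, Add(80, Mul(-1, -68)))), Mul(Function('g')(2, Function('F')(-4)), 53)) = Add(Mul(Add(-55, -201), Add(-162, Add(80, Mul(-1, -68)))), Mul(2, 53)) = Add(Mul(-256, Add(-162, Add(80, 68))), 106) = Add(Mul(-256, Add(-162, 148)), 106) = Add(Mul(-256, -14), 106) = Add(3584, 106) = 3690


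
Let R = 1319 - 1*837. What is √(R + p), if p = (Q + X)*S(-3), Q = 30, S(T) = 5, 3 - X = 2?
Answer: 7*√13 ≈ 25.239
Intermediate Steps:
X = 1 (X = 3 - 1*2 = 3 - 2 = 1)
R = 482 (R = 1319 - 837 = 482)
p = 155 (p = (30 + 1)*5 = 31*5 = 155)
√(R + p) = √(482 + 155) = √637 = 7*√13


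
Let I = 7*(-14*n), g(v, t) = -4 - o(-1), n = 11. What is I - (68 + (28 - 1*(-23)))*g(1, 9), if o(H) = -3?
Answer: -959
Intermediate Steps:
g(v, t) = -1 (g(v, t) = -4 - 1*(-3) = -4 + 3 = -1)
I = -1078 (I = 7*(-14*11) = 7*(-154) = -1078)
I - (68 + (28 - 1*(-23)))*g(1, 9) = -1078 - (68 + (28 - 1*(-23)))*(-1) = -1078 - (68 + (28 + 23))*(-1) = -1078 - (68 + 51)*(-1) = -1078 - 119*(-1) = -1078 - 1*(-119) = -1078 + 119 = -959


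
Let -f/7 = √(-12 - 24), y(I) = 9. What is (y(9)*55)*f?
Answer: -20790*I ≈ -20790.0*I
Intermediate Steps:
f = -42*I (f = -7*√(-12 - 24) = -42*I ≈ -42.0*I)
(y(9)*55)*f = (9*55)*(-42*I) = 495*(-42*I) = -20790*I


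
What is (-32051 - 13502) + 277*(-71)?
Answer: -65220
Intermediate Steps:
(-32051 - 13502) + 277*(-71) = -45553 - 19667 = -65220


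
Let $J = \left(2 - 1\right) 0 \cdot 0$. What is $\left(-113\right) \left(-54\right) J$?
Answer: $0$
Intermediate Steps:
$J = 0$ ($J = \left(2 - 1\right) 0 \cdot 0 = 1 \cdot 0 \cdot 0 = 0 \cdot 0 = 0$)
$\left(-113\right) \left(-54\right) J = \left(-113\right) \left(-54\right) 0 = 6102 \cdot 0 = 0$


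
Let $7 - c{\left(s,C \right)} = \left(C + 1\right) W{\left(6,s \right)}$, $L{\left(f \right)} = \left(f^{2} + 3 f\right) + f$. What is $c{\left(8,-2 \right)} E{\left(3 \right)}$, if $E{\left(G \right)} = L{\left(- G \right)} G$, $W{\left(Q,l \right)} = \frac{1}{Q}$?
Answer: $- \frac{129}{2} \approx -64.5$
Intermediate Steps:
$L{\left(f \right)} = f^{2} + 4 f$
$E{\left(G \right)} = - G^{2} \left(4 - G\right)$ ($E{\left(G \right)} = - G \left(4 - G\right) G = - G^{2} \left(4 - G\right)$)
$c{\left(s,C \right)} = \frac{41}{6} - \frac{C}{6}$ ($c{\left(s,C \right)} = 7 - \frac{C + 1}{6} = 7 - \left(1 + C\right) \frac{1}{6} = 7 - \left(\frac{1}{6} + \frac{C}{6}\right) = \frac{41}{6} - \frac{C}{6}$)
$c{\left(8,-2 \right)} E{\left(3 \right)} = \left(\frac{41}{6} - - \frac{1}{3}\right) 3^{2} \left(-4 + 3\right) = \left(\frac{41}{6} + \frac{1}{3}\right) 9 \left(-1\right) = \frac{43}{6} \left(-9\right) = - \frac{129}{2}$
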